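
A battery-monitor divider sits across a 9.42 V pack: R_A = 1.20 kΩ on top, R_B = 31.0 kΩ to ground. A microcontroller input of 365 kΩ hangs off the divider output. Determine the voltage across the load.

V_out ≈ 9.04 V

The load sits in parallel with R_B: R_B‖R_L = (31.0 × 365) / (31.0 + 365) = 28.57 kΩ.
V_out = 9.42 × 28.57 / (1.20 + 28.57) = 9.42 × 28.57/29.77 = 9.04 V.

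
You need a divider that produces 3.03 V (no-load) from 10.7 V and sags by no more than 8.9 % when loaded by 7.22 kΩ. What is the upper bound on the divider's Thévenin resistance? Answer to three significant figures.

Loading drop = R_th/(R_th + R_L) ≤ 0.0890, so R_th ≤ R_L · ε/(1−ε) = 7.22 kΩ × 0.0890/0.9110 = 705 Ω.
(Any R1, R2 with R2/(R1+R2) = 0.283 and R1‖R2 ≤ 705 Ω will meet the spec.)

R_th ≤ 705 Ω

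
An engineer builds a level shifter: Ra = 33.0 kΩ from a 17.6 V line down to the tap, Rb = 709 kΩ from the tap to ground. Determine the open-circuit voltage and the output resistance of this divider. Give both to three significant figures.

V_th = 16.8 V, R_th = 31.5 kΩ

V_th is the open-circuit tap voltage: 17.6 × 709/(33.0 + 709) = 16.8 V.
With the supply zeroed, Ra and Rb appear in parallel from the tap: R_th = Ra‖Rb = (33.0 × 709)/742.0 = 31.5 kΩ.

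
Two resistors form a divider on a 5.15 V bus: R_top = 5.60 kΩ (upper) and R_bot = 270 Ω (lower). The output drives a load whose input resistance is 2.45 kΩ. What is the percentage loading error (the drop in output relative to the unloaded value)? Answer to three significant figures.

9.51 %

Unloaded V = 5.15 × 270/5870 = 0.23688 V.
Loaded: R_bot‖R_L = 243.2 Ω, giving V = 5.15 × 243.2/5843 = 0.21435 V.
Drop = (0.23688 − 0.21435) / 0.23688 = 9.51 %.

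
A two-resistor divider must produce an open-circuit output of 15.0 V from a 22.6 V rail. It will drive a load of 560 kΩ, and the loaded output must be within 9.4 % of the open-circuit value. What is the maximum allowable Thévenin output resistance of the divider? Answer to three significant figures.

Loading drop = R_th/(R_th + R_L) ≤ 0.0940, so R_th ≤ R_L · ε/(1−ε) = 560 kΩ × 0.0940/0.9060 = 58.1 kΩ.

R_th ≤ 58.1 kΩ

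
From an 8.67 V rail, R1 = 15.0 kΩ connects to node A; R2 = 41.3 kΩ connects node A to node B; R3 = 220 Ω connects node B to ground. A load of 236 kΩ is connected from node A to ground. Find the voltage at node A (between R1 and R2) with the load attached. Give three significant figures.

Below node A the series string R2+R3 = 41520 Ω sits in parallel with the 236000 Ω load: 35310 Ω.
V_A = 8.67 × 35310/(15000 + 35310) = 6.08 V.

V ≈ 6.08 V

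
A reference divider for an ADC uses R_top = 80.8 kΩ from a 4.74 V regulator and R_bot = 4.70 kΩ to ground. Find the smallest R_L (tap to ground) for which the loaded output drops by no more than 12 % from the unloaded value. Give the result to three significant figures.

R_L(min) ≈ 32.6 kΩ

Output resistance R_th = R_top‖R_bot = (80.8 × 4.70)/85.50 = 4.442 kΩ.
The fractional drop is R_th/(R_th + R_L); requiring this ≤ 0.120 gives R_L ≥ R_th(1/0.120 − 1) = 4.442 × 7.333 = 32.6 kΩ.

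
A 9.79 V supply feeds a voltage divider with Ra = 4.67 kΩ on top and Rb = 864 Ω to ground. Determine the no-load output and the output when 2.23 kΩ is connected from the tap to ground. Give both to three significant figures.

Open-circuit: V = 9.79 × 864/(4670 + 864) = 1.53 V.
With the load, Rb becomes Rb‖R_L = 622.7 Ω, so V = 9.79 × 622.7/5293 = 1.15 V.

Unloaded: 1.53 V; loaded: 1.15 V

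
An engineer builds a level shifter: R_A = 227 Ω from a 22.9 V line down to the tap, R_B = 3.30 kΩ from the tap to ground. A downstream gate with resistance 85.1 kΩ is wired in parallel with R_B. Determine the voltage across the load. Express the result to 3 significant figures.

The load sits in parallel with R_B: R_B‖R_L = (3300 × 85100) / (3300 + 85100) = 3177 Ω.
V_out = 22.9 × 3177 / (227 + 3177) = 22.9 × 3177/3404 = 21.4 V.
(Unloaded it would have been 21.4 V.)

V_out ≈ 21.4 V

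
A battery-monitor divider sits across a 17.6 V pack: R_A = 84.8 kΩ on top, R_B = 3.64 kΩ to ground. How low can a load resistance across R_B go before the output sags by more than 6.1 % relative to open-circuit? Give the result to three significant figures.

Output resistance R_th = R_A‖R_B = (84.8 × 3.64)/88.44 = 3.490 kΩ.
The fractional drop is R_th/(R_th + R_L); requiring this ≤ 0.0610 gives R_L ≥ R_th(1/0.0610 − 1) = 3.490 × 15.39 = 53.7 kΩ.

R_L(min) ≈ 53.7 kΩ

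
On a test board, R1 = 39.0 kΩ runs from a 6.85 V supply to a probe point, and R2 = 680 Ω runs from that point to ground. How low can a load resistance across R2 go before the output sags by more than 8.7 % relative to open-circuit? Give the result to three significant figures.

R_L(min) ≈ 7.01 kΩ

Output resistance R_th = R1‖R2 = (39000 × 680)/39680 = 668.3 Ω.
The fractional drop is R_th/(R_th + R_L); requiring this ≤ 0.0870 gives R_L ≥ R_th(1/0.0870 − 1) = 668.3 × 10.49 = 7.01 kΩ.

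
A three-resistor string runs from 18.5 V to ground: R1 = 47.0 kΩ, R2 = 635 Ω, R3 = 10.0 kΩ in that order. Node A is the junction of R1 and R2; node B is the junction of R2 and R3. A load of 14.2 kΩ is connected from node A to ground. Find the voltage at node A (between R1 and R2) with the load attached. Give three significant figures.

Below node A the series string R2+R3 = 10640 Ω sits in parallel with the 14200 Ω load: 6081 Ω.
V_A = 18.5 × 6081/(47000 + 6081) = 2.12 V.

V ≈ 2.12 V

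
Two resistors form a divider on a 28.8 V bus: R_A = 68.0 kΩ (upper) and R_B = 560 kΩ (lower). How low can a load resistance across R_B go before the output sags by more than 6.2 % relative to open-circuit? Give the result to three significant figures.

Output resistance R_th = R_A‖R_B = (68.0 × 560)/628.0 = 60.64 kΩ.
The fractional drop is R_th/(R_th + R_L); requiring this ≤ 0.0620 gives R_L ≥ R_th(1/0.0620 − 1) = 60.64 × 15.13 = 917 kΩ.

R_L(min) ≈ 917 kΩ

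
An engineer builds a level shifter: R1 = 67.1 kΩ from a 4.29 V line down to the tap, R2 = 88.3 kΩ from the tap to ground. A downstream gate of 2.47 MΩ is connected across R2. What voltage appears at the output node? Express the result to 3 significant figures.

The load sits in parallel with R2: R2‖R_L = (88.3 × 2470) / (88.3 + 2470) = 85.25 kΩ.
V_out = 4.29 × 85.25 / (67.1 + 85.25) = 4.29 × 85.25/152.4 = 2.40 V.
(Unloaded it would have been 2.44 V.)

V_out ≈ 2.40 V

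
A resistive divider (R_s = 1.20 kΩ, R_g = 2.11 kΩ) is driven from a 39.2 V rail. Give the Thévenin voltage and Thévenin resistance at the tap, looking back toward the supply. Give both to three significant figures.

V_th = 25.0 V, R_th = 765 Ω

V_th is the open-circuit tap voltage: 39.2 × 2.11/(1.20 + 2.11) = 25.0 V.
With the supply zeroed, R_s and R_g appear in parallel from the tap: R_th = R_s‖R_g = (1.20 × 2.11)/3.310 = 765 Ω.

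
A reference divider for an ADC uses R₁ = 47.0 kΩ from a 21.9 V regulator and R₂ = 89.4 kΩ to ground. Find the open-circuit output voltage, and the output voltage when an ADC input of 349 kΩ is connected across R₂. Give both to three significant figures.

Unloaded: 14.4 V; loaded: 13.2 V

Open-circuit: V = 21.9 × 89.4/(47.0 + 89.4) = 14.4 V.
With the load, R₂ becomes R₂‖R_L = 71.17 kΩ, so V = 21.9 × 71.17/118.2 = 13.2 V.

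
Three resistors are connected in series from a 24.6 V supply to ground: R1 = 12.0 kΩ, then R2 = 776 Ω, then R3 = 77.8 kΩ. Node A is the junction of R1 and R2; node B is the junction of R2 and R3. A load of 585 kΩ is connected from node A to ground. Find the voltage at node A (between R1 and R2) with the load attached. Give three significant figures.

V ≈ 21.0 V

Below node A the series string R2+R3 = 78580 Ω sits in parallel with the 585000 Ω load: 69270 Ω.
V_A = 24.6 × 69270/(12000 + 69270) = 21.0 V.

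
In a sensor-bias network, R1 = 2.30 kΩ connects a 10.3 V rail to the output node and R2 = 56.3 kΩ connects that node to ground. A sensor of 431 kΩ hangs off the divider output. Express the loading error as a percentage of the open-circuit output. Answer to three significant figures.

0.510 %

The divider's output (Thévenin) resistance is R1‖R2 = 2.210 kΩ.
Fractional drop under load = R_th/(R_th + R_L) = 2.210 / (2.210 + 431) = 0.005101.
So the output falls by 0.510 %.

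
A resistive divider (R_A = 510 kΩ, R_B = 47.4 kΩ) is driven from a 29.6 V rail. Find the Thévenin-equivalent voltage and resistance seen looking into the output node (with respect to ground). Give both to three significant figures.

V_th is the open-circuit tap voltage: 29.6 × 47.4/(510 + 47.4) = 2.52 V.
With the supply zeroed, R_A and R_B appear in parallel from the tap: R_th = R_A‖R_B = (510 × 47.4)/557.4 = 43.4 kΩ.

V_th = 2.52 V, R_th = 43.4 kΩ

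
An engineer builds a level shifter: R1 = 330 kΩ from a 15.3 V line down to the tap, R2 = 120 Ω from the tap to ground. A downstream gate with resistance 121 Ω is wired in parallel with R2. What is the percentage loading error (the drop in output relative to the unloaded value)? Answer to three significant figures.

Unloaded V = 15.3 × 120/330100 = 0.005562 V.
Loaded: R2‖R_L = 60.25 Ω, giving V = 15.3 × 60.25/330100 = 0.002793 V.
Drop = (0.005562 − 0.002793) / 0.005562 = 49.8 %.

49.8 %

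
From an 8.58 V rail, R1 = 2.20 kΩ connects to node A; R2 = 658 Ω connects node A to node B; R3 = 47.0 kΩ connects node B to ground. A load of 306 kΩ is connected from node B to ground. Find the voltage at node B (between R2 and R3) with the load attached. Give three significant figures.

V ≈ 8.02 V

At node B, R3 is in parallel with the load: R3‖R_L = 40740 Ω.
Below node A the resistance is R2 + (R3‖R_L) = 41400 Ω, so V_A = 8.58 × 41400/43600 = 8.147 V.
Then V_B = V_A × (R3‖R_L)/(R2 + R3‖R_L) = 8.147 × 40740/41400 = 8.02 V.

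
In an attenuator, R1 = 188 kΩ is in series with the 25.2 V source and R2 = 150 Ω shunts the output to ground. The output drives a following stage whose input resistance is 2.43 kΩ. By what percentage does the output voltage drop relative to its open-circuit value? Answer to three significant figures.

5.81 %

The divider's output (Thévenin) resistance is R1‖R2 = 149.9 Ω.
Fractional drop under load = R_th/(R_th + R_L) = 149.9 / (149.9 + 2430) = 0.05810.
So the output falls by 5.81 %.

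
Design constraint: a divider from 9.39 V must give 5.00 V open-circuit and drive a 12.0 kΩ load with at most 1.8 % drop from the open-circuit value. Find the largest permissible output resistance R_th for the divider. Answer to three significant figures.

Loading drop = R_th/(R_th + R_L) ≤ 0.0180, so R_th ≤ R_L · ε/(1−ε) = 12.0 kΩ × 0.0180/0.9820 = 220 Ω.

R_th ≤ 220 Ω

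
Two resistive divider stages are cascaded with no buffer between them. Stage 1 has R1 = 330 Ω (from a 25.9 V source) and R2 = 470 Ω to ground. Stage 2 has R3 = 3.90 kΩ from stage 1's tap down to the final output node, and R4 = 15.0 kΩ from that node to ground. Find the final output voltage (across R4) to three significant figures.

Stage 2 presents R3+R4 = 18900 Ω as a load on stage 1's tap.
Stage 1's lower leg becomes R2‖(R3+R4) = 458.6 Ω, so V_mid = 25.9 × 458.6/788.6 = 15.06 V.
Stage 2 is itself unloaded: V_out = V_mid × R4/(R3+R4) = 15.06 × 15000/18900 = 12.0 V.

V_out ≈ 12.0 V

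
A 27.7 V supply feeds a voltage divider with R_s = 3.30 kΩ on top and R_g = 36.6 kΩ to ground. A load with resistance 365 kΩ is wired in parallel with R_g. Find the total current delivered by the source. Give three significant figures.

R_g‖R_L = 33.26 kΩ, so the source sees R_s + R_g‖R_L = 36.56 kΩ.
I = 27.7 V / 36.56 kΩ = 0.758 mA.

I ≈ 0.758 mA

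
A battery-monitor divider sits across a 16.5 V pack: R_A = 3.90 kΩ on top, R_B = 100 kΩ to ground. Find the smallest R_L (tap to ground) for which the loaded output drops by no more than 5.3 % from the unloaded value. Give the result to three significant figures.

R_L(min) ≈ 67.1 kΩ

Output resistance R_th = R_A‖R_B = (3.90 × 100)/103.9 = 3.754 kΩ.
The fractional drop is R_th/(R_th + R_L); requiring this ≤ 0.0530 gives R_L ≥ R_th(1/0.0530 − 1) = 3.754 × 17.87 = 67.1 kΩ.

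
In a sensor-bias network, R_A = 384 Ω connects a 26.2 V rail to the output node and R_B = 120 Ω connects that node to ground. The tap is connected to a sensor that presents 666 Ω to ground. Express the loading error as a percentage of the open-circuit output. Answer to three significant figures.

The divider's output (Thévenin) resistance is R_A‖R_B = 91.43 Ω.
Fractional drop under load = R_th/(R_th + R_L) = 91.43 / (91.43 + 666) = 0.1207.
So the output falls by 12.1 %.

12.1 %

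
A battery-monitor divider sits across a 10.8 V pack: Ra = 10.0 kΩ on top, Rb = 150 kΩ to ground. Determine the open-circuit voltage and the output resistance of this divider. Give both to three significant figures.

V_th is the open-circuit tap voltage: 10.8 × 150/(10.0 + 150) = 10.1 V.
With the supply zeroed, Ra and Rb appear in parallel from the tap: R_th = Ra‖Rb = (10.0 × 150)/160.0 = 9.38 kΩ.

V_th = 10.1 V, R_th = 9.38 kΩ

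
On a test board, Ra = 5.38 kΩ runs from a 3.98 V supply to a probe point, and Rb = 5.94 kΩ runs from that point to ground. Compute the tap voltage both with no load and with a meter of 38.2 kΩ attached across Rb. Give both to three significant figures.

Unloaded: 2.09 V; loaded: 1.94 V

Open-circuit: V = 3.98 × 5.94/(5.38 + 5.94) = 2.09 V.
With the load, Rb becomes Rb‖R_L = 5.141 kΩ, so V = 3.98 × 5.141/10.52 = 1.94 V.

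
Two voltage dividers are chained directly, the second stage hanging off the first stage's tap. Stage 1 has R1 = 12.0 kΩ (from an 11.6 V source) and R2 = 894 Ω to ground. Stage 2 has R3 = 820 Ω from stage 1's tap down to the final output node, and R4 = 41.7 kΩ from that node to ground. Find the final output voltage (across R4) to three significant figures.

V_out ≈ 0.774 V

Stage 2 presents R3+R4 = 42520 Ω as a load on stage 1's tap.
Stage 1's lower leg becomes R2‖(R3+R4) = 875.6 Ω, so V_mid = 11.6 × 875.6/12880 = 0.7888 V.
Stage 2 is itself unloaded: V_out = V_mid × R4/(R3+R4) = 0.7888 × 41700/42520 = 0.774 V.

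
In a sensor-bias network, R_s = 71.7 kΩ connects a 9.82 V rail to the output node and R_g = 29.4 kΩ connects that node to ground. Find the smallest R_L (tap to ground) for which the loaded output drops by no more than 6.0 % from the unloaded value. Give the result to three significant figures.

Output resistance R_th = R_s‖R_g = (71.7 × 29.4)/101.1 = 20.85 kΩ.
The fractional drop is R_th/(R_th + R_L); requiring this ≤ 0.0600 gives R_L ≥ R_th(1/0.0600 − 1) = 20.85 × 15.67 = 327 kΩ.

R_L(min) ≈ 327 kΩ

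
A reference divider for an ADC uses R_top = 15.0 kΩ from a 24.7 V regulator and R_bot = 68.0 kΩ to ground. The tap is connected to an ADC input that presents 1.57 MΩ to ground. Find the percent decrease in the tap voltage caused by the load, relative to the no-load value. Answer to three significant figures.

0.777 %

The divider's output (Thévenin) resistance is R_top‖R_bot = 12.29 kΩ.
Fractional drop under load = R_th/(R_th + R_L) = 12.29 / (12.29 + 1570) = 0.007767.
So the output falls by 0.777 %.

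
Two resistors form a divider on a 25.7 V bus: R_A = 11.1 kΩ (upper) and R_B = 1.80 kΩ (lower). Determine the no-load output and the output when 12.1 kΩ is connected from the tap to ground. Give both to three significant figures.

Open-circuit: V = 25.7 × 1.80/(11.1 + 1.80) = 3.59 V.
With the load, R_B becomes R_B‖R_L = 1.567 kΩ, so V = 25.7 × 1.567/12.67 = 3.18 V.

Unloaded: 3.59 V; loaded: 3.18 V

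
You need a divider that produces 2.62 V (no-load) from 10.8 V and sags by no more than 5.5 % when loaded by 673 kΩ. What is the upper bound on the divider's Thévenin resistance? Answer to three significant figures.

R_th ≤ 39.2 kΩ

Loading drop = R_th/(R_th + R_L) ≤ 0.0550, so R_th ≤ R_L · ε/(1−ε) = 673 kΩ × 0.0550/0.9450 = 39.2 kΩ.
(Any R1, R2 with R2/(R1+R2) = 0.243 and R1‖R2 ≤ 39.2 kΩ will meet the spec.)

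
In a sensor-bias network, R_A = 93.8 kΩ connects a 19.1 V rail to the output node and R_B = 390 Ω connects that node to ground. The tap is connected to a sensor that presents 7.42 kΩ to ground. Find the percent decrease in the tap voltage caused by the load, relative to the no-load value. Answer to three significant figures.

4.97 %

The divider's output (Thévenin) resistance is R_A‖R_B = 388.4 Ω.
Fractional drop under load = R_th/(R_th + R_L) = 388.4 / (388.4 + 7420) = 0.04974.
So the output falls by 4.97 %.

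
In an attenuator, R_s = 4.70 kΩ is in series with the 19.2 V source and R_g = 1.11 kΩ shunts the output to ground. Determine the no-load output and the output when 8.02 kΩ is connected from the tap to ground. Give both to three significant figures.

Unloaded: 3.67 V; loaded: 3.30 V

Open-circuit: V = 19.2 × 1.11/(4.70 + 1.11) = 3.67 V.
With the load, R_g becomes R_g‖R_L = 0.9750 kΩ, so V = 19.2 × 0.9750/5.675 = 3.30 V.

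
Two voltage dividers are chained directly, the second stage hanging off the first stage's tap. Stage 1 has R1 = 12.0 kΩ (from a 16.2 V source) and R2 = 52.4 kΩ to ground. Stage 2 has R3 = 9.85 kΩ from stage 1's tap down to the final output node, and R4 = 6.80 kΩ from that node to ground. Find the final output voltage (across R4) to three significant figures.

Stage 2 presents R3+R4 = 16.65 kΩ as a load on stage 1's tap.
Stage 1's lower leg becomes R2‖(R3+R4) = 12.64 kΩ, so V_mid = 16.2 × 12.64/24.64 = 8.309 V.
Stage 2 is itself unloaded: V_out = V_mid × R4/(R3+R4) = 8.309 × 6.80/16.65 = 3.39 V.

V_out ≈ 3.39 V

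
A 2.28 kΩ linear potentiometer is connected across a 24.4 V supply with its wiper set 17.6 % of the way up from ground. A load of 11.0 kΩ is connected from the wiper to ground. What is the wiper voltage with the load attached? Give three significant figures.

V ≈ 4.17 V

The wiper splits the pot into (1−α)R = 1879 Ω above and αR = 401.3 Ω below.
Lower section ‖ load = 387.2 Ω.
V_wiper = 24.4 × 387.2/(1879 + 387.2) = 4.17 V.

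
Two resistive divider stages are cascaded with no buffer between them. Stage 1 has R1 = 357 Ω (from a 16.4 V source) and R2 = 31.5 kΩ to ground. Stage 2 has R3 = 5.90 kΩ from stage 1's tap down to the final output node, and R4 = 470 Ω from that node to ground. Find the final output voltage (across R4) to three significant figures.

V_out ≈ 1.13 V

Stage 2 presents R3+R4 = 6370 Ω as a load on stage 1's tap.
Stage 1's lower leg becomes R2‖(R3+R4) = 5299 Ω, so V_mid = 16.4 × 5299/5656 = 15.36 V.
Stage 2 is itself unloaded: V_out = V_mid × R4/(R3+R4) = 15.36 × 470/6370 = 1.13 V.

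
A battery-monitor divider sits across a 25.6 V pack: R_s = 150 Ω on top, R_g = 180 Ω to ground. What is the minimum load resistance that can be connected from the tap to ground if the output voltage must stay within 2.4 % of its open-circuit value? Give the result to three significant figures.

R_L(min) ≈ 3.33 kΩ

Output resistance R_th = R_s‖R_g = (150 × 180)/330.0 = 81.82 Ω.
The fractional drop is R_th/(R_th + R_L); requiring this ≤ 0.0240 gives R_L ≥ R_th(1/0.0240 − 1) = 81.82 × 40.67 = 3.33 kΩ.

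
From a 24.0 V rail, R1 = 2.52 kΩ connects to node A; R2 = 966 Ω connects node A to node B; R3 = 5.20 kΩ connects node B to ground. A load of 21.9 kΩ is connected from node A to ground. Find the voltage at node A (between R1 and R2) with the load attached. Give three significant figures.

Below node A the series string R2+R3 = 6166 Ω sits in parallel with the 21900 Ω load: 4811 Ω.
V_A = 24.0 × 4811/(2520 + 4811) = 15.8 V.

V ≈ 15.8 V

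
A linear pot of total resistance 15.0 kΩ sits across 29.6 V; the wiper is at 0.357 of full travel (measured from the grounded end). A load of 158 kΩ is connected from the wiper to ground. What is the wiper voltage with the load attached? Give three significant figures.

The wiper splits the pot into (1−α)R = 9.645 kΩ above and αR = 5.355 kΩ below.
Lower section ‖ load = 5.179 kΩ.
V_wiper = 29.6 × 5.179/(9.645 + 5.179) = 10.3 V.

V ≈ 10.3 V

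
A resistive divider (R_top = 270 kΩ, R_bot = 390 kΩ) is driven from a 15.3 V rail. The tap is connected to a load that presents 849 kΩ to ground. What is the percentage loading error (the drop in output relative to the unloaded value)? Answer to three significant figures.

15.8 %

Unloaded V = 15.3 × 390/660.0 = 9.041 V.
Loaded: R_bot‖R_L = 267.2 kΩ, giving V = 15.3 × 267.2/537.2 = 7.611 V.
Drop = (9.041 − 7.611) / 9.041 = 15.8 %.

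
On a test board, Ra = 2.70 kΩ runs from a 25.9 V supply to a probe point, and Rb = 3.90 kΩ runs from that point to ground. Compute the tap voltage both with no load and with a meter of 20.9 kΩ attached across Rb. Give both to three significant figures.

Unloaded: 15.3 V; loaded: 14.2 V

Open-circuit: V = 25.9 × 3.90/(2.70 + 3.90) = 15.3 V.
With the load, Rb becomes Rb‖R_L = 3.287 kΩ, so V = 25.9 × 3.287/5.987 = 14.2 V.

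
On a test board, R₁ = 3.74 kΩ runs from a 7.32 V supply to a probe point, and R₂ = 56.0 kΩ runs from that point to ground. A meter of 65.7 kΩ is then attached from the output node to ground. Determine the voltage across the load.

V_out ≈ 6.51 V

The load sits in parallel with R₂: R₂‖R_L = (56.0 × 65.7) / (56.0 + 65.7) = 30.23 kΩ.
V_out = 7.32 × 30.23 / (3.74 + 30.23) = 7.32 × 30.23/33.97 = 6.51 V.
(Unloaded it would have been 6.86 V.)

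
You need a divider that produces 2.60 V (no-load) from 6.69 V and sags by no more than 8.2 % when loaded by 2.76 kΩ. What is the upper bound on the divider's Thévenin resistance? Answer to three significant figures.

R_th ≤ 247 Ω

Loading drop = R_th/(R_th + R_L) ≤ 0.0820, so R_th ≤ R_L · ε/(1−ε) = 2.76 kΩ × 0.0820/0.9180 = 247 Ω.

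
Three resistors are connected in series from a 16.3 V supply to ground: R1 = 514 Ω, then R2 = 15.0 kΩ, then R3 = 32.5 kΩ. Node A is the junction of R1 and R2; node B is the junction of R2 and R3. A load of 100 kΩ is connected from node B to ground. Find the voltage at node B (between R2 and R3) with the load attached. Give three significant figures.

V ≈ 9.98 V

At node B, R3 is in parallel with the load: R3‖R_L = 24530 Ω.
Below node A the resistance is R2 + (R3‖R_L) = 39530 Ω, so V_A = 16.3 × 39530/40040 = 16.09 V.
Then V_B = V_A × (R3‖R_L)/(R2 + R3‖R_L) = 16.09 × 24530/39530 = 9.98 V.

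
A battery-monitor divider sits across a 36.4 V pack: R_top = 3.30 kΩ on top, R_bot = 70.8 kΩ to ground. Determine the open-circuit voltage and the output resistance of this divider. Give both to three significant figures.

V_th is the open-circuit tap voltage: 36.4 × 70.8/(3.30 + 70.8) = 34.8 V.
With the supply zeroed, R_top and R_bot appear in parallel from the tap: R_th = R_top‖R_bot = (3.30 × 70.8)/74.10 = 3.15 kΩ.

V_th = 34.8 V, R_th = 3.15 kΩ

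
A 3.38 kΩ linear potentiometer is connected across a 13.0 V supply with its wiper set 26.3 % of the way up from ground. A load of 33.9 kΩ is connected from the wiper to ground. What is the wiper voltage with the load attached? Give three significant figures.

The wiper splits the pot into (1−α)R = 2491 Ω above and αR = 888.9 Ω below.
Lower section ‖ load = 866.2 Ω.
V_wiper = 13.0 × 866.2/(2491 + 866.2) = 3.35 V.

V ≈ 3.35 V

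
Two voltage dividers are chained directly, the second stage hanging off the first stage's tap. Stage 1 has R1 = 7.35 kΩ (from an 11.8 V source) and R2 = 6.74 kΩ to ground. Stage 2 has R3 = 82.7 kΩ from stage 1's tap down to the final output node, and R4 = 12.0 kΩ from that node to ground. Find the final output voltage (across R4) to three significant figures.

Stage 2 presents R3+R4 = 94.70 kΩ as a load on stage 1's tap.
Stage 1's lower leg becomes R2‖(R3+R4) = 6.292 kΩ, so V_mid = 11.8 × 6.292/13.64 = 5.443 V.
Stage 2 is itself unloaded: V_out = V_mid × R4/(R3+R4) = 5.443 × 12.0/94.70 = 0.690 V.

V_out ≈ 0.690 V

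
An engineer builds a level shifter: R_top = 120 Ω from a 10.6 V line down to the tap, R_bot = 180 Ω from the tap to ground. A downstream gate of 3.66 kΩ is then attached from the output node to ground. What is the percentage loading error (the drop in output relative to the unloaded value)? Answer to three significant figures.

The divider's output (Thévenin) resistance is R_top‖R_bot = 72.00 Ω.
Fractional drop under load = R_th/(R_th + R_L) = 72.00 / (72.00 + 3660) = 0.01929.
So the output falls by 1.93 %.

1.93 %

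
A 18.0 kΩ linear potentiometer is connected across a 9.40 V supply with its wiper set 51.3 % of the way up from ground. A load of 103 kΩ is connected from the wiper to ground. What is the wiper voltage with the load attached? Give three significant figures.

V ≈ 4.62 V

The wiper splits the pot into (1−α)R = 8.766 kΩ above and αR = 9.234 kΩ below.
Lower section ‖ load = 8.474 kΩ.
V_wiper = 9.40 × 8.474/(8.766 + 8.474) = 4.62 V.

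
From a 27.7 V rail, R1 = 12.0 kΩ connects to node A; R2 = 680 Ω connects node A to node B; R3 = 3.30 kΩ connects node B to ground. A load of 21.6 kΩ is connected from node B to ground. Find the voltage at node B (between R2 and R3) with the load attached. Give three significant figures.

V ≈ 5.10 V

At node B, R3 is in parallel with the load: R3‖R_L = 2863 Ω.
Below node A the resistance is R2 + (R3‖R_L) = 3543 Ω, so V_A = 27.7 × 3543/15540 = 6.314 V.
Then V_B = V_A × (R3‖R_L)/(R2 + R3‖R_L) = 6.314 × 2863/3543 = 5.10 V.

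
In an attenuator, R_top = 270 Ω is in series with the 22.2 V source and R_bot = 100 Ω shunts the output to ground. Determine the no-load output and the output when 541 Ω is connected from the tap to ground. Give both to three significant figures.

Open-circuit: V = 22.2 × 100/(270 + 100) = 6.00 V.
With the load, R_bot becomes R_bot‖R_L = 84.40 Ω, so V = 22.2 × 84.40/354.4 = 5.29 V.

Unloaded: 6.00 V; loaded: 5.29 V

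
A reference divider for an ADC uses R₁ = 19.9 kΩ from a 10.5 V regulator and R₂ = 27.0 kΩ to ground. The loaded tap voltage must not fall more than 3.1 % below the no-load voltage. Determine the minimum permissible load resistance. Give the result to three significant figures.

R_L(min) ≈ 358 kΩ

Output resistance R_th = R₁‖R₂ = (19.9 × 27.0)/46.90 = 11.46 kΩ.
The fractional drop is R_th/(R_th + R_L); requiring this ≤ 0.0310 gives R_L ≥ R_th(1/0.0310 − 1) = 11.46 × 31.26 = 358 kΩ.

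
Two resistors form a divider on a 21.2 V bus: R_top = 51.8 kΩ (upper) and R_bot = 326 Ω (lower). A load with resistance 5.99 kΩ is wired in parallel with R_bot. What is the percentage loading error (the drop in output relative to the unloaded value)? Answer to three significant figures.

The divider's output (Thévenin) resistance is R_top‖R_bot = 324.0 Ω.
Fractional drop under load = R_th/(R_th + R_L) = 324.0 / (324.0 + 5990) = 0.05131.
So the output falls by 5.13 %.

5.13 %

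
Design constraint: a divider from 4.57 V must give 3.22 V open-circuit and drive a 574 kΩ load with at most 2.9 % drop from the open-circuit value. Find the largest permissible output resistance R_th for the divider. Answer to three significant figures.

R_th ≤ 17.1 kΩ

Loading drop = R_th/(R_th + R_L) ≤ 0.0290, so R_th ≤ R_L · ε/(1−ε) = 574 kΩ × 0.0290/0.9710 = 17.1 kΩ.
(Any R1, R2 with R2/(R1+R2) = 0.705 and R1‖R2 ≤ 17.1 kΩ will meet the spec.)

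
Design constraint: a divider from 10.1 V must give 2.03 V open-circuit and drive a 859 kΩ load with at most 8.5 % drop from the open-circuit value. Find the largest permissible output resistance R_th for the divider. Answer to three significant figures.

R_th ≤ 79.8 kΩ

Loading drop = R_th/(R_th + R_L) ≤ 0.0850, so R_th ≤ R_L · ε/(1−ε) = 859 kΩ × 0.0850/0.9150 = 79.8 kΩ.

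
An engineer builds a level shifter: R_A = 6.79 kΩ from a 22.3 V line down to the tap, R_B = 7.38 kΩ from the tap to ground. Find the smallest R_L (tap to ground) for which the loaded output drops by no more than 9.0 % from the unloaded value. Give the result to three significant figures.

R_L(min) ≈ 35.8 kΩ

Output resistance R_th = R_A‖R_B = (6.79 × 7.38)/14.17 = 3.536 kΩ.
The fractional drop is R_th/(R_th + R_L); requiring this ≤ 0.0900 gives R_L ≥ R_th(1/0.0900 − 1) = 3.536 × 10.11 = 35.8 kΩ.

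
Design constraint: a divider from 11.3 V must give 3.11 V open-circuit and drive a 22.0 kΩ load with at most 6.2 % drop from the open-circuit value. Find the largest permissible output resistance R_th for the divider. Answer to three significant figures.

R_th ≤ 1.45 kΩ

Loading drop = R_th/(R_th + R_L) ≤ 0.0620, so R_th ≤ R_L · ε/(1−ε) = 22.0 kΩ × 0.0620/0.9380 = 1.45 kΩ.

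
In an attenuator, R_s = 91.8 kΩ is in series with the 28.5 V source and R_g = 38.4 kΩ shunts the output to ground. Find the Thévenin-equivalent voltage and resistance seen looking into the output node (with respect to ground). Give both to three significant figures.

V_th is the open-circuit tap voltage: 28.5 × 38.4/(91.8 + 38.4) = 8.41 V.
With the supply zeroed, R_s and R_g appear in parallel from the tap: R_th = R_s‖R_g = (91.8 × 38.4)/130.2 = 27.1 kΩ.

V_th = 8.41 V, R_th = 27.1 kΩ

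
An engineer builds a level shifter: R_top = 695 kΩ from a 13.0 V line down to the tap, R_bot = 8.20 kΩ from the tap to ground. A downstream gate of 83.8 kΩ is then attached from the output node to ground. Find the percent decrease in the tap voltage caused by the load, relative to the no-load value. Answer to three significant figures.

8.82 %

Unloaded V = 13.0 × 8.20/703.2 = 0.15159 V.
Loaded: R_bot‖R_L = 7.469 kΩ, giving V = 13.0 × 7.469/702.5 = 0.13822 V.
Drop = (0.15159 − 0.13822) / 0.15159 = 8.82 %.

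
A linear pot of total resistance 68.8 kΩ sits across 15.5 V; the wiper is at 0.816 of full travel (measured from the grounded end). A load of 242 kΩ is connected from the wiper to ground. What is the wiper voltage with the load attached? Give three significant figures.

The wiper splits the pot into (1−α)R = 12.66 kΩ above and αR = 56.14 kΩ below.
Lower section ‖ load = 45.57 kΩ.
V_wiper = 15.5 × 45.57/(12.66 + 45.57) = 12.1 V.

V ≈ 12.1 V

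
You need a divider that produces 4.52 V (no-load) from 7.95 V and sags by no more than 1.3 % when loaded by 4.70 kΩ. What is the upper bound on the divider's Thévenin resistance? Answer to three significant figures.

Loading drop = R_th/(R_th + R_L) ≤ 0.0130, so R_th ≤ R_L · ε/(1−ε) = 4.70 kΩ × 0.0130/0.9870 = 61.9 Ω.

R_th ≤ 61.9 Ω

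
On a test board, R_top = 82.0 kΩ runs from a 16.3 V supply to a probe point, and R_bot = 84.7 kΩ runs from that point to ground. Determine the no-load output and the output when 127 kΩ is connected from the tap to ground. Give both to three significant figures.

Unloaded: 8.28 V; loaded: 6.24 V

Open-circuit: V = 16.3 × 84.7/(82.0 + 84.7) = 8.28 V.
With the load, R_bot becomes R_bot‖R_L = 50.81 kΩ, so V = 16.3 × 50.81/132.8 = 6.24 V.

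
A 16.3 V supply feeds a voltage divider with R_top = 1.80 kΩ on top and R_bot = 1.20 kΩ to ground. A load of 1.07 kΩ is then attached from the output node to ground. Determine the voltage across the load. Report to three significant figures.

The load sits in parallel with R_bot: R_bot‖R_L = (1.20 × 1.07) / (1.20 + 1.07) = 0.5656 kΩ.
V_out = 16.3 × 0.5656 / (1.80 + 0.5656) = 16.3 × 0.5656/2.366 = 3.90 V.
(Unloaded it would have been 6.52 V.)

V_out ≈ 3.90 V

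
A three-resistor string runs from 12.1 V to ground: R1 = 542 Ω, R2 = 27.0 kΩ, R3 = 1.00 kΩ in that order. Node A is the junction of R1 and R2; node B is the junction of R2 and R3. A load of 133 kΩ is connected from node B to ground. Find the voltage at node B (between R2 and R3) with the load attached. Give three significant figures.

V ≈ 0.421 V

At node B, R3 is in parallel with the load: R3‖R_L = 992.5 Ω.
Below node A the resistance is R2 + (R3‖R_L) = 27990 Ω, so V_A = 12.1 × 27990/28530 = 11.87 V.
Then V_B = V_A × (R3‖R_L)/(R2 + R3‖R_L) = 11.87 × 992.5/27990 = 0.421 V.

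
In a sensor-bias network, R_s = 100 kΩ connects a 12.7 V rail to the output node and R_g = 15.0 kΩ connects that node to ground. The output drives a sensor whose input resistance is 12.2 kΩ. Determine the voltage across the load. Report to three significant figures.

The load sits in parallel with R_g: R_g‖R_L = (15.0 × 12.2) / (15.0 + 12.2) = 6.728 kΩ.
V_out = 12.7 × 6.728 / (100 + 6.728) = 12.7 × 6.728/106.7 = 0.801 V.
(Unloaded it would have been 1.66 V.)

V_out ≈ 0.801 V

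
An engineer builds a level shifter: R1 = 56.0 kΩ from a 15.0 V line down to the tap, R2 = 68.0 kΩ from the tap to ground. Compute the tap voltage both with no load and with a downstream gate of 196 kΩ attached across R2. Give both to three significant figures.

Unloaded: 8.23 V; loaded: 7.11 V

Open-circuit: V = 15.0 × 68.0/(56.0 + 68.0) = 8.23 V.
With the load, R2 becomes R2‖R_L = 50.48 kΩ, so V = 15.0 × 50.48/106.5 = 7.11 V.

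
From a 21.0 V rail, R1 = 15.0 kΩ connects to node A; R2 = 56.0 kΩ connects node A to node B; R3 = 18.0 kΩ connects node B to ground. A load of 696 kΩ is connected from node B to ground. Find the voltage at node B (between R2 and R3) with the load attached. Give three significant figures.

At node B, R3 is in parallel with the load: R3‖R_L = 17.55 kΩ.
Below node A the resistance is R2 + (R3‖R_L) = 73.55 kΩ, so V_A = 21.0 × 73.55/88.55 = 17.44 V.
Then V_B = V_A × (R3‖R_L)/(R2 + R3‖R_L) = 17.44 × 17.55/73.55 = 4.16 V.

V ≈ 4.16 V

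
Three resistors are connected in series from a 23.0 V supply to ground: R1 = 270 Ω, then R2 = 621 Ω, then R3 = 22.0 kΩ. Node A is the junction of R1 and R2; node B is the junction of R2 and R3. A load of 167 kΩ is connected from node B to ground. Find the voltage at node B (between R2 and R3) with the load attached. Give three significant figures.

At node B, R3 is in parallel with the load: R3‖R_L = 19440 Ω.
Below node A the resistance is R2 + (R3‖R_L) = 20060 Ω, so V_A = 23.0 × 20060/20330 = 22.69 V.
Then V_B = V_A × (R3‖R_L)/(R2 + R3‖R_L) = 22.69 × 19440/20060 = 22.0 V.

V ≈ 22.0 V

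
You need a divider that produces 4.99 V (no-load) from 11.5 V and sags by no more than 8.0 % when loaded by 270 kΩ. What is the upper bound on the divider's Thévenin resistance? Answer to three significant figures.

R_th ≤ 23.5 kΩ

Loading drop = R_th/(R_th + R_L) ≤ 0.0800, so R_th ≤ R_L · ε/(1−ε) = 270 kΩ × 0.0800/0.9200 = 23.5 kΩ.
(Any R1, R2 with R2/(R1+R2) = 0.434 and R1‖R2 ≤ 23.5 kΩ will meet the spec.)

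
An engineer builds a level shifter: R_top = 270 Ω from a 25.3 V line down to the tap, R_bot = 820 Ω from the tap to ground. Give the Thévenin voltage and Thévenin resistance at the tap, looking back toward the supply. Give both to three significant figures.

V_th is the open-circuit tap voltage: 25.3 × 820/(270 + 820) = 19.0 V.
With the supply zeroed, R_top and R_bot appear in parallel from the tap: R_th = R_top‖R_bot = (270 × 820)/1090 = 203 Ω.

V_th = 19.0 V, R_th = 203 Ω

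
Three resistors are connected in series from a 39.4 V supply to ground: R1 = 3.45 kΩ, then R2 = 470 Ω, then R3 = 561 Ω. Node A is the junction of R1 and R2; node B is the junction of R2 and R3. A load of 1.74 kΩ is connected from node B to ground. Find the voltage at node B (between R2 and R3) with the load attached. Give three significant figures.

At node B, R3 is in parallel with the load: R3‖R_L = 424.2 Ω.
Below node A the resistance is R2 + (R3‖R_L) = 894.2 Ω, so V_A = 39.4 × 894.2/4344 = 8.110 V.
Then V_B = V_A × (R3‖R_L)/(R2 + R3‖R_L) = 8.110 × 424.2/894.2 = 3.85 V.

V ≈ 3.85 V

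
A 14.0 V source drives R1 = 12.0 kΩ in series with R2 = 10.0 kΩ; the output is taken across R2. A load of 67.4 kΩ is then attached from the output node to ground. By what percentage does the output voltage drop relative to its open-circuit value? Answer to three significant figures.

7.49 %

The divider's output (Thévenin) resistance is R1‖R2 = 5.455 kΩ.
Fractional drop under load = R_th/(R_th + R_L) = 5.455 / (5.455 + 67.4) = 0.07487.
So the output falls by 7.49 %.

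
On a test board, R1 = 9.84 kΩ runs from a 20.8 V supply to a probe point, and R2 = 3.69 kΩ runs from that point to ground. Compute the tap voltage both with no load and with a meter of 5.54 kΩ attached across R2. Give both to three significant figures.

Open-circuit: V = 20.8 × 3.69/(9.84 + 3.69) = 5.67 V.
With the load, R2 becomes R2‖R_L = 2.215 kΩ, so V = 20.8 × 2.215/12.05 = 3.82 V.

Unloaded: 5.67 V; loaded: 3.82 V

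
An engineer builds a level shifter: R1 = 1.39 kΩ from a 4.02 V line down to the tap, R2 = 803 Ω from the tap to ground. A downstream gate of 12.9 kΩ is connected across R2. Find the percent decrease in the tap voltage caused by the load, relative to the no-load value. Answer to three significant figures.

The divider's output (Thévenin) resistance is R1‖R2 = 509.0 Ω.
Fractional drop under load = R_th/(R_th + R_L) = 509.0 / (509.0 + 12900) = 0.03796.
So the output falls by 3.80 %.

3.80 %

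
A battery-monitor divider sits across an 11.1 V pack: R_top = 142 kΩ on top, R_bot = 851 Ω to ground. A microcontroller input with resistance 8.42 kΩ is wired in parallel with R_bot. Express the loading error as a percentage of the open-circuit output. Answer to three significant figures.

9.13 %

Unloaded V = 11.1 × 851/142900 = 0.066126 V.
Loaded: R_bot‖R_L = 772.9 Ω, giving V = 11.1 × 772.9/142800 = 0.060089 V.
Drop = (0.066126 − 0.060089) / 0.066126 = 9.13 %.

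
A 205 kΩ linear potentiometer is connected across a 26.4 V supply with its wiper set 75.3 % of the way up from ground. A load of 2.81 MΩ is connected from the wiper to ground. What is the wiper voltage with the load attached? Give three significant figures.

The wiper splits the pot into (1−α)R = 50.63 kΩ above and αR = 154.4 kΩ below.
Lower section ‖ load = 146.3 kΩ.
V_wiper = 26.4 × 146.3/(50.63 + 146.3) = 19.6 V.

V ≈ 19.6 V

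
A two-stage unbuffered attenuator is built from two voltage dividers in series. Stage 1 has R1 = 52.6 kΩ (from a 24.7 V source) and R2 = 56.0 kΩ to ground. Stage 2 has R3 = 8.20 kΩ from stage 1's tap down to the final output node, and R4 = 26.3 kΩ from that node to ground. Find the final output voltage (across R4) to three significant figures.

V_out ≈ 5.44 V

Stage 2 presents R3+R4 = 34.50 kΩ as a load on stage 1's tap.
Stage 1's lower leg becomes R2‖(R3+R4) = 21.35 kΩ, so V_mid = 24.7 × 21.35/73.95 = 7.131 V.
Stage 2 is itself unloaded: V_out = V_mid × R4/(R3+R4) = 7.131 × 26.3/34.50 = 5.44 V.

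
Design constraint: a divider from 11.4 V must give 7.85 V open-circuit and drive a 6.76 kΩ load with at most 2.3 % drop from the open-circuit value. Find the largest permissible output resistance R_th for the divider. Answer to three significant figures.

R_th ≤ 159 Ω

Loading drop = R_th/(R_th + R_L) ≤ 0.0230, so R_th ≤ R_L · ε/(1−ε) = 6.76 kΩ × 0.0230/0.9770 = 159 Ω.
(Any R1, R2 with R2/(R1+R2) = 0.689 and R1‖R2 ≤ 159 Ω will meet the spec.)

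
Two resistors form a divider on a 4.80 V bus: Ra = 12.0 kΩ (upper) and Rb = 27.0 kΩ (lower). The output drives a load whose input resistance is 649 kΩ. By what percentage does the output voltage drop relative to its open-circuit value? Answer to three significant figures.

The divider's output (Thévenin) resistance is Ra‖Rb = 8.308 kΩ.
Fractional drop under load = R_th/(R_th + R_L) = 8.308 / (8.308 + 649) = 0.01264.
So the output falls by 1.26 %.

1.26 %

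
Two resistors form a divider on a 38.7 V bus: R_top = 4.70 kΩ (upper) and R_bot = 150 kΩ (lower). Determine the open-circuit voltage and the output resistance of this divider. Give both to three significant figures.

V_th = 37.5 V, R_th = 4.56 kΩ

V_th is the open-circuit tap voltage: 38.7 × 150/(4.70 + 150) = 37.5 V.
With the supply zeroed, R_top and R_bot appear in parallel from the tap: R_th = R_top‖R_bot = (4.70 × 150)/154.7 = 4.56 kΩ.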